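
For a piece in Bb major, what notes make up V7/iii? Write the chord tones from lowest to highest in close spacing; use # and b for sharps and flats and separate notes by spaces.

A C# E G

V7/iii is a secondary dominant — the dominant seventh of iii. iii in Bb major is D, so the applied chord's root is A, a perfect fifth above.
Building a dominant seventh chord on A gives A-C#-E-G.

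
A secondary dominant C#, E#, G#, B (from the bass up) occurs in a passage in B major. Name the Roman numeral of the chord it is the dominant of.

The chord is a dominant seventh chord on C#.
A dominant resolves down a perfect fifth: C# → F#. In B major, F# is scale degree 5, i.e. V.

V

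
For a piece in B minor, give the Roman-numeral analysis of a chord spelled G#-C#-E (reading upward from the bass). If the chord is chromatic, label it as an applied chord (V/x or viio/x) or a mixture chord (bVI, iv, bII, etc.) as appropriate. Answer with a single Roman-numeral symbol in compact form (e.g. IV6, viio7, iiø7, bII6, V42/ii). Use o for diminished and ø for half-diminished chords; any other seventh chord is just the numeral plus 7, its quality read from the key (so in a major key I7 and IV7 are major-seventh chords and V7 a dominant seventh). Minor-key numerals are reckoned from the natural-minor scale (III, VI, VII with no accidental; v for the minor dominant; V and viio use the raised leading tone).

ii64

The pitches C#-E-G# form a minor triad rooted on C#.
C# is the second degree of B minor. This is the minor supertonic, borrowed from the parallel major (the Dorian ii).
With G# in the bass the chord is in second inversion, so the figured bass is 64.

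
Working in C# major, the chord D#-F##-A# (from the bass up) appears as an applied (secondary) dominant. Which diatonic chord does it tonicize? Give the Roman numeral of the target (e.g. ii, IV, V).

V

The chord is a major triad on D#.
A dominant resolves down a perfect fifth: D# → G#. In C# major, G# is scale degree 5, i.e. V.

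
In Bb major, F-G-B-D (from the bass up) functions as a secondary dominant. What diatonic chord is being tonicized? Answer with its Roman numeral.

The chord is a dominant seventh chord on G.
A dominant resolves down a perfect fifth: G → C. In Bb major, C is scale degree 2, i.e. ii.

ii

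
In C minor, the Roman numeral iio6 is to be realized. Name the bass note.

iio in C minor has root D; the chord is D-F-Ab.
The figure 6 means first inversion — the third is in the bass.

F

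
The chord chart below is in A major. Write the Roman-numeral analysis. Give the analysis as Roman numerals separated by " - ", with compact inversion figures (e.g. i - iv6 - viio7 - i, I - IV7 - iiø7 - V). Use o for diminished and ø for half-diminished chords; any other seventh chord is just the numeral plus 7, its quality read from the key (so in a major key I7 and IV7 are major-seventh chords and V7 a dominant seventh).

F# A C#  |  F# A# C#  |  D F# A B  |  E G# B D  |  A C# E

vi - V/ii - ii65 - V7 - I

F#-A-C#: minor triad on F# = scale degree 6 → vi.
F#-A#-C# is the secondary dominant of ii (major triad on F#): V/ii.
D-F#-A-B: root B is the supertonic; minor seventh chord there is ii65.
E-G#-B-D has root E, degree 5 in A major, so V7.
A-C#-E has root A, degree 1 in A major, so I.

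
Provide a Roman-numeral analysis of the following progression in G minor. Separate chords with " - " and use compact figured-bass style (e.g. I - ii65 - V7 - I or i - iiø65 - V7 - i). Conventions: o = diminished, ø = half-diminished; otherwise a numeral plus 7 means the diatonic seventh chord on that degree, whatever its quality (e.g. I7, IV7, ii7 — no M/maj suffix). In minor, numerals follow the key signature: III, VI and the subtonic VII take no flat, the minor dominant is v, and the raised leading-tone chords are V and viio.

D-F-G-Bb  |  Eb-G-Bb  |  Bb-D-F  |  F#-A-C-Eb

D-F-G-Bb: root G is the tonic; minor seventh chord there is i43.
Eb-G-Bb: major triad on Eb = scale degree 6 → VI.
Bb-D-F has root Bb, degree 3 in G minor, so III.
F#-A-C-Eb has root F#, degree 7 in G minor, so viio7.

i43 - VI - III - viio7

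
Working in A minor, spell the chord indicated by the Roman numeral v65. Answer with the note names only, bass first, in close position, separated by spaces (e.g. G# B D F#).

G B D E

In A minor, scale degree 5 is E, and the diatonic chord built there is a minor seventh chord.
Stacking thirds from E gives E-G-B-D.
The figured bass 65 indicates first inversion, placing the third (G) in the bass: G-B-D-E.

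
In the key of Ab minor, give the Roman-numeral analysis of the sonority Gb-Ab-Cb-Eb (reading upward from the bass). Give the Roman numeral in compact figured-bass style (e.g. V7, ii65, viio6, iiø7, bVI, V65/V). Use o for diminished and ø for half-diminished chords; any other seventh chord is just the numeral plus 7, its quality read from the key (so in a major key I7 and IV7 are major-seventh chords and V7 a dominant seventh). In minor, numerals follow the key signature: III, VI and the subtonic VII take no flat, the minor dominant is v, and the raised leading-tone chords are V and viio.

The pitches Ab-Cb-Eb-Gb form a minor seventh chord rooted on Ab.
In Ab minor, Ab is the tonic; the diatonic minor seventh chord there is i7.
With Gb in the bass the chord is in third inversion, so the figured bass is 42.

i42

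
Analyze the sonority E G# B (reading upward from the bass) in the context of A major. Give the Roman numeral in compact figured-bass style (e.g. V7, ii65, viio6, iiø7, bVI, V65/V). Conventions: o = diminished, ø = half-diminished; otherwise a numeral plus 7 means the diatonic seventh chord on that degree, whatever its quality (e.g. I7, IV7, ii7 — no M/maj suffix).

V

The pitches E-G#-B form a major triad rooted on E.
In A major, E is the dominant; the diatonic major triad there is V.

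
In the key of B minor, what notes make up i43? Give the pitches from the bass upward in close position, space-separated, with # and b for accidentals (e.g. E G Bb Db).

The numeral's case and figure indicate a minor seventh chord. In B minor its root, the tonic, is B.
Stacking thirds from B gives B-D-F#-A.
With the 43 figure the chord is in second inversion; from the bass F# upward in close position it reads F#-A-B-D.

F# A B D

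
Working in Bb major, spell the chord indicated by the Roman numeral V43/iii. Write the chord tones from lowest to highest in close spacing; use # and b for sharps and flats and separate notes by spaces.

V43/iii is a secondary dominant — the dominant seventh of iii. iii in Bb major is D, so the applied chord's root is A, a perfect fifth above.
Building a dominant seventh chord on A gives A-C#-E-G.
With the 43 figure the chord is in second inversion; from the bass E upward in close position it reads E-G-A-C#.

E G A C#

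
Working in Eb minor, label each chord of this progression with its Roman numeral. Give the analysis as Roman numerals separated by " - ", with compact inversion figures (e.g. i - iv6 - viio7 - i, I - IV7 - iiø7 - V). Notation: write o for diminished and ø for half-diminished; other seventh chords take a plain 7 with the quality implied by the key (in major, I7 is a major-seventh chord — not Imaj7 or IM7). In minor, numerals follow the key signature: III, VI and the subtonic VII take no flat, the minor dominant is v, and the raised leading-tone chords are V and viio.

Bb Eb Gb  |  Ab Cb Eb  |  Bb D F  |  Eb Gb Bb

i64 - iv - V - i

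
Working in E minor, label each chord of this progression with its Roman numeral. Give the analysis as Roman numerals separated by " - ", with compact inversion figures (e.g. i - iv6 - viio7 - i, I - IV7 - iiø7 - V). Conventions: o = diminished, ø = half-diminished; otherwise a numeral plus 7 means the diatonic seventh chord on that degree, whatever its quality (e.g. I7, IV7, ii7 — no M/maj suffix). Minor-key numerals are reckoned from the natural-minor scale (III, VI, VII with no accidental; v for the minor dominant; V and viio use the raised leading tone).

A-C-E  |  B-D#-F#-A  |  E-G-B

iv - V7 - i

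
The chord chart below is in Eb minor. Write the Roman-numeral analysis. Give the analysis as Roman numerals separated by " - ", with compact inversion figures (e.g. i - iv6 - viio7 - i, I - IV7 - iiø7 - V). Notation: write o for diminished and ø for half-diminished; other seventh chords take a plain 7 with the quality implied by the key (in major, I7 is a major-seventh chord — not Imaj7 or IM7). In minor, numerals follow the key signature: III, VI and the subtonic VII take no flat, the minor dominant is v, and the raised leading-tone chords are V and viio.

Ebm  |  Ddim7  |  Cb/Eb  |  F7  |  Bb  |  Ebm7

Ebm: minor triad on Eb = scale degree 1 → i.
Ddim7: fully diminished seventh chord on D = scale degree 7 → viio7.
Cb/Eb: major triad on Cb = scale degree 6 → VI6.
F7 is the secondary dominant of V (dominant seventh chord on F): V7/V.
Bb: major triad on Bb = scale degree 5 → V.
Ebm7: root Eb is the tonic; minor seventh chord there is i7.

i - viio7 - VI6 - V7/V - V - i7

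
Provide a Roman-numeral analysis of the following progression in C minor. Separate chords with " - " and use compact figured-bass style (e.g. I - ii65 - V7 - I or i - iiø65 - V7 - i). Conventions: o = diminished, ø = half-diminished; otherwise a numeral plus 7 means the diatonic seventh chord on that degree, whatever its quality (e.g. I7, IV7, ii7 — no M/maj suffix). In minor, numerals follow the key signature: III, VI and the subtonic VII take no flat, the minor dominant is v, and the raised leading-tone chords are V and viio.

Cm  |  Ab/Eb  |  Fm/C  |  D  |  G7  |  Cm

i - VI64 - iv64 - V/V - V7 - i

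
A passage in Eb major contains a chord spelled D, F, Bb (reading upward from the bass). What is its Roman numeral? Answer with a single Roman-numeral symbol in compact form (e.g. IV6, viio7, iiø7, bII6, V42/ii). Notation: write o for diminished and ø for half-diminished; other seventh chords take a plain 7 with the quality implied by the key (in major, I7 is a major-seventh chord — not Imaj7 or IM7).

Stacked in thirds the chord is Bb-D-F: a major triad on Bb.
In Eb major, Bb is the dominant; the diatonic major triad there is V.
With D in the bass the chord is in first inversion, so the figured bass is 6.

V6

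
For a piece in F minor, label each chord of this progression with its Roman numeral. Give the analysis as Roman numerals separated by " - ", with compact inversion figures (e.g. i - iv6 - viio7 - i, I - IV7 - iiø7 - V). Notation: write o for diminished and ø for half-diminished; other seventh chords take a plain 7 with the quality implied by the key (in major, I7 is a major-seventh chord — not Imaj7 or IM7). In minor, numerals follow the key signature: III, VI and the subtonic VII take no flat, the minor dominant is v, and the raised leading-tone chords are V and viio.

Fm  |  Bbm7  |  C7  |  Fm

i - iv7 - V7 - i

Fm: root F is the tonic; minor triad there is i.
Bbm7: minor seventh chord on Bb = scale degree 4 → iv7.
C7: dominant seventh chord on C = scale degree 5 → V7.
Fm: root F is the tonic; minor triad there is i.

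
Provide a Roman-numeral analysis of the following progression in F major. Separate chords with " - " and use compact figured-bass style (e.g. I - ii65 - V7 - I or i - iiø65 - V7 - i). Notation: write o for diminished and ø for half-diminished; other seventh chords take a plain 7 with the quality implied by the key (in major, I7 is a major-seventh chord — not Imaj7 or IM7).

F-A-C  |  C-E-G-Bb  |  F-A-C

I - V7 - I

F-A-C: root F is the tonic; major triad there is I.
C-E-G-Bb: dominant seventh chord on C = scale degree 5 → V7.
F-A-C: root F is the tonic; major triad there is I.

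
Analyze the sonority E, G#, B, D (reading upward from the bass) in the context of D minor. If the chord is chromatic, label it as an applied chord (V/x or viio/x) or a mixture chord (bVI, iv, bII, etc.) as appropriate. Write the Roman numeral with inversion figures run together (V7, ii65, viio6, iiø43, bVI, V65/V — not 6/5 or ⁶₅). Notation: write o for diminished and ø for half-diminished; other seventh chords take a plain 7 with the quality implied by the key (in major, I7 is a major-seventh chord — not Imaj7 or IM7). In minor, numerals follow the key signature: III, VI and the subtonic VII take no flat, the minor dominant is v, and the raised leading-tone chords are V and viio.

V7/V

The pitches E-G#-B-D form a dominant seventh chord rooted on E.
E is not a diatonic chord root with this quality in D minor, but it lies a perfect fifth above A (V), so the chord functions as an applied dominant of V.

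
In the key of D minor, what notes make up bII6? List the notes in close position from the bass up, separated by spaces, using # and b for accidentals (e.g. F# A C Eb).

Scale degree 2 in D minor is E; lowering it a half step gives Eb. bII6 is the Neapolitan sixth — a major triad on the lowered second degree, here in its customary first inversion.
So the chord is Eb-G-Bb.
With the 6 figure the chord is in first inversion; from the bass G upward in close position it reads G-Bb-Eb.

G Bb Eb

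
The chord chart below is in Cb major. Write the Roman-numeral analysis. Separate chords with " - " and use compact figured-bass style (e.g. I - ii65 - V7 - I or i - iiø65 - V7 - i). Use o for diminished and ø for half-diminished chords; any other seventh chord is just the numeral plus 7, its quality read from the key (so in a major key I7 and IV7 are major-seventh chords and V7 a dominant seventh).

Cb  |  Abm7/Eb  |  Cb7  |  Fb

I - vi43 - V7/IV - IV

Cb: major triad on Cb = scale degree 1 → I.
Abm7/Eb: root Ab is the submediant; minor seventh chord there is vi43.
Cb7: a dominant seventh chord on Cb, the applied dominant of IV → V7/IV.
Fb has root Fb, degree 4 in Cb major, so IV.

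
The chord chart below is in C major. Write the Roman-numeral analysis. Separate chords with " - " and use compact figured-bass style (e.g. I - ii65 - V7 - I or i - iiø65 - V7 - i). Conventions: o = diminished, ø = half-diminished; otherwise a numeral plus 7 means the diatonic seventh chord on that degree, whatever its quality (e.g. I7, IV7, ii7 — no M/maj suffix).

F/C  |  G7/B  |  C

F/C: root F is the subdominant; major triad there is IV64.
G7/B has root G, degree 5 in C major, so V65.
C: root C is the tonic; major triad there is I.

IV64 - V65 - I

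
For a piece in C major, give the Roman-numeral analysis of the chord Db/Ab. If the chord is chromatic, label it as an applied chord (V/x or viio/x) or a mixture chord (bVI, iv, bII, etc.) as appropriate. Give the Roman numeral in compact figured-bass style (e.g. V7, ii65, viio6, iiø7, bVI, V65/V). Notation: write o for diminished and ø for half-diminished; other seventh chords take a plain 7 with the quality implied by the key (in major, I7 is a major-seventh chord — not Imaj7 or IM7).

bII64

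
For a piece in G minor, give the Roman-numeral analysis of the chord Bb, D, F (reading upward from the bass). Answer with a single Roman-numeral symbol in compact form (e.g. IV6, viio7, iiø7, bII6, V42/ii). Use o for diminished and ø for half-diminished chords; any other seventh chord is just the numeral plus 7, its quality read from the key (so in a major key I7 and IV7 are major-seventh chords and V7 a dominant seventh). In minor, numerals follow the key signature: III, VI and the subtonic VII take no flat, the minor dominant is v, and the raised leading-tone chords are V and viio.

The pitches Bb-D-F form a major triad rooted on Bb.
Bb is scale degree 3 in G minor, and a major triad on that degree is written III.

III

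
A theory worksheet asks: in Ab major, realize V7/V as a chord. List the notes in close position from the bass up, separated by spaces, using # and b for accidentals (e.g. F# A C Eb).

Bb D F Ab

V7/V is a secondary dominant — the dominant seventh of V. V in Ab major is Eb, so the applied chord's root is Bb, a perfect fifth above.
Building a dominant seventh chord on Bb gives Bb-D-F-Ab.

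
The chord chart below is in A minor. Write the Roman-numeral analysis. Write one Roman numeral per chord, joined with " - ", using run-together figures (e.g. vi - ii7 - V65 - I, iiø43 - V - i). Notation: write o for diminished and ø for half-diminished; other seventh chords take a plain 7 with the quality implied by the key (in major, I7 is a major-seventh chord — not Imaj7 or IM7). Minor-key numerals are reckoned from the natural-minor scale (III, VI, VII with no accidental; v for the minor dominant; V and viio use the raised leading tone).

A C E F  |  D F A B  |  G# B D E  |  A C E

VI65 - iiø65 - V65 - i

A-C-E-F: root F is the submediant; major seventh chord there is VI65.
D-F-A-B: half-diminished seventh chord on B = scale degree 2 → iiø65.
G#-B-D-E: root E is the dominant; dominant seventh chord there is V65.
A-C-E: minor triad on A = scale degree 1 → i.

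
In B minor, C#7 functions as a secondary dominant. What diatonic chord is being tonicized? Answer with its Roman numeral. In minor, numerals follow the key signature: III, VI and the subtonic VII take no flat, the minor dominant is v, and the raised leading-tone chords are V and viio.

V

The chord is a dominant seventh chord on C#.
A dominant resolves down a perfect fifth: C# → F#. In B minor, F# is scale degree 5, i.e. V.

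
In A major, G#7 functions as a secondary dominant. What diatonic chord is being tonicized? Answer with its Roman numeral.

iii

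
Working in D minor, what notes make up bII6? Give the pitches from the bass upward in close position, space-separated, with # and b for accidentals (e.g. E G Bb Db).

G Bb Eb

Scale degree 2 in D minor is E; lowering it a half step gives Eb. bII6 is the Neapolitan sixth — a major triad on the lowered second degree, here in its customary first inversion.
So the chord is Eb-G-Bb.
With the 6 figure the chord is in first inversion; from the bass G upward in close position it reads G-Bb-Eb.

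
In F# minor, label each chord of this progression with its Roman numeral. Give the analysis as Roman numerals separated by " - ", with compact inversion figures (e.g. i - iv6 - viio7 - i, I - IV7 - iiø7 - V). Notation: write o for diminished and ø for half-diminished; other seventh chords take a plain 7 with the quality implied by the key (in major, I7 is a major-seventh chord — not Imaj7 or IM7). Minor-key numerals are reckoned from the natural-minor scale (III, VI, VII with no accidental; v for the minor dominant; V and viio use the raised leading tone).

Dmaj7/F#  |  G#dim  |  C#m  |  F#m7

VI65 - iio - v - i7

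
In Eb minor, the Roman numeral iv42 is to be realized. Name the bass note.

Gb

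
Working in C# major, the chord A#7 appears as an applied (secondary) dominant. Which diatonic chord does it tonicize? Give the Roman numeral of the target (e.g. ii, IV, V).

The chord is a dominant seventh chord on A#.
A dominant resolves down a perfect fifth: A# → D#. In C# major, D# is scale degree 2, i.e. ii.

ii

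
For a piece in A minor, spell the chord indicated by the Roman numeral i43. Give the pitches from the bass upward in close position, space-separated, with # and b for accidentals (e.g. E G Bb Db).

E G A C

In A minor, scale degree 1 is A, and the diatonic chord built there is a minor seventh chord.
Stacking thirds from A gives A-C-E-G.
The figured bass 43 indicates second inversion, placing the fifth (E) in the bass: E-G-A-C.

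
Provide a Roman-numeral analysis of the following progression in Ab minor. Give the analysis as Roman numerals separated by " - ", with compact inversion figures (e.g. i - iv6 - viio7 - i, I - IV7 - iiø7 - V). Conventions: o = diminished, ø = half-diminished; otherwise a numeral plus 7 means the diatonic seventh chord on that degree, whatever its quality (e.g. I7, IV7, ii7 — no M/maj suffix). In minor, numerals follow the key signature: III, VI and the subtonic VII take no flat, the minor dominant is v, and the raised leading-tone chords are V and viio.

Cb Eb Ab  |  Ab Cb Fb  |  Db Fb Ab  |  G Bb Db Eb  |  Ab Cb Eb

i6 - VI6 - iv - V65 - i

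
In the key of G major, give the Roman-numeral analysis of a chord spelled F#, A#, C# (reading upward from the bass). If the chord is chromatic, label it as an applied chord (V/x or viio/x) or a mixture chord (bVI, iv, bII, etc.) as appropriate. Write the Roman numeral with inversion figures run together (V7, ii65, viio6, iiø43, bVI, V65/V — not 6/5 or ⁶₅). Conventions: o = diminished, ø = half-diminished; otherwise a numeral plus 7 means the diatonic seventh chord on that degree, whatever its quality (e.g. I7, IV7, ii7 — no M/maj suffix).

V/iii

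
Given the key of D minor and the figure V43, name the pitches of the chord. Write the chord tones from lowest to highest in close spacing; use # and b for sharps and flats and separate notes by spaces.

E G A C#

In D minor, the dominant is A. The dominant is major (leading tone raised), so V is a dominant seventh chord.
Stacking thirds from A gives A-C#-E-G.
With the 43 figure the chord is in second inversion; from the bass E upward in close position it reads E-G-A-C#.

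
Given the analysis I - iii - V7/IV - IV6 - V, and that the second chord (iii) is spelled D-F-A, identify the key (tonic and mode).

Bb major

The anchor chord is a minor triad on D, labeled iii.
Counting down 2 scale steps from D places the tonic on Bb; a minor triad on degree 3 is diatonic only in major.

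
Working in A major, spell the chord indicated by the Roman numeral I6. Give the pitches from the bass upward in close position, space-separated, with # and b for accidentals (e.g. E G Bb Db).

C# E A

In A major, the tonic is A, and the diatonic chord built there is a major triad.
That chord is spelled A-C#-E.
With the 6 figure the chord is in first inversion; from the bass C# upward in close position it reads C#-E-A.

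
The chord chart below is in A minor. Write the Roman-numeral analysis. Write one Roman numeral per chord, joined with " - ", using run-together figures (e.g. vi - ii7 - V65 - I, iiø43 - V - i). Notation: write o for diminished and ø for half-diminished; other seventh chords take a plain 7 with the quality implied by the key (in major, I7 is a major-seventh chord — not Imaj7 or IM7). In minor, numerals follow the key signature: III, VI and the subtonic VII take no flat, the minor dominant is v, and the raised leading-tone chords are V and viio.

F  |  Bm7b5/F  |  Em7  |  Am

VI - iiø43 - v7 - i

F has root F, degree 6 in A minor, so VI.
Bm7b5/F: half-diminished seventh chord on B = scale degree 2 → iiø43.
Em7: root E is the dominant; minor seventh chord there is v7.
Am has root A, degree 1 in A minor, so i.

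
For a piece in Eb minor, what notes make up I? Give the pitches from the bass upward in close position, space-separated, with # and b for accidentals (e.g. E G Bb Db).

Eb G Bb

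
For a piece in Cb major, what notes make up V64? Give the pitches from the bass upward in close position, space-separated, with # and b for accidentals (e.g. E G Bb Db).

In Cb major, the dominant is Gb, and the diatonic chord built there is a major triad.
That chord is spelled Gb-Bb-Db.
The figured bass 64 indicates second inversion, placing the fifth (Db) in the bass: Db-Gb-Bb.

Db Gb Bb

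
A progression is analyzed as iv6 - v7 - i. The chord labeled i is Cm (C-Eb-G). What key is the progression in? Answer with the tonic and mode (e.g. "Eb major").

The chord Cm is a minor triad rooted on C; its label is i.
If C is scale degree 1 and the mode makes that degree carry a minor triad, the tonic is C and the mode is minor.

C minor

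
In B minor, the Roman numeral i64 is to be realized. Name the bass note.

F#

i in B minor has root B; the chord is B-D-F#.
The figure 64 means second inversion — the fifth is in the bass.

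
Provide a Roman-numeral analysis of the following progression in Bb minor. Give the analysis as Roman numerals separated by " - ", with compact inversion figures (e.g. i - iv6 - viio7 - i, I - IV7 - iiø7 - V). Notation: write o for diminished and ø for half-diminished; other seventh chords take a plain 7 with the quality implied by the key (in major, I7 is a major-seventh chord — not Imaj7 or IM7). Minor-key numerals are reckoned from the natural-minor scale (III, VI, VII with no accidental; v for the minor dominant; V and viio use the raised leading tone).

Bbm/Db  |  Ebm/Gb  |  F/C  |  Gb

Bbm/Db: minor triad on Bb = scale degree 1 → i6.
Ebm/Gb has root Eb, degree 4 in Bb minor, so iv6.
F/C has root F, degree 5 in Bb minor, so V64.
Gb: root Gb is the submediant; major triad there is VI.

i6 - iv6 - V64 - VI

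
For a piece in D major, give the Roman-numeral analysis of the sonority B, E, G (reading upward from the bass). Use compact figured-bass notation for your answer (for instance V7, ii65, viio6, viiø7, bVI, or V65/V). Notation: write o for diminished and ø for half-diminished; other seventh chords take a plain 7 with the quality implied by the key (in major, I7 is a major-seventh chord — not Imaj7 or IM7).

ii64

The pitches E-G-B form a minor triad rooted on E.
E is scale degree 2 in D major, and a minor triad on that degree is written ii.
With B in the bass the chord is in second inversion, so the figured bass is 64.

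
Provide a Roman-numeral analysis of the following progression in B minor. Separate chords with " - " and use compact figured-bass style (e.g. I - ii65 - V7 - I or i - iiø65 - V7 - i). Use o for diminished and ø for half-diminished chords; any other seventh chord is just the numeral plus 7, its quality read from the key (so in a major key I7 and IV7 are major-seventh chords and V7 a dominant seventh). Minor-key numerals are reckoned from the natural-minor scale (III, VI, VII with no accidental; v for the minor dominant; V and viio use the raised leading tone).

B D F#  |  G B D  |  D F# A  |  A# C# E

i - VI - III - viio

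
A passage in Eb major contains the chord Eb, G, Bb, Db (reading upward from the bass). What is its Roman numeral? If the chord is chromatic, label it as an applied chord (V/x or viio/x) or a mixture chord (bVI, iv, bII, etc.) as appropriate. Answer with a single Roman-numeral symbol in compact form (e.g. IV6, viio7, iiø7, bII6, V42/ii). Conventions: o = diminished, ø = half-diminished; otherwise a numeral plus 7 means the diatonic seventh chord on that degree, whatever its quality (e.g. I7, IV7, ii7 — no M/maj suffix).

V7/IV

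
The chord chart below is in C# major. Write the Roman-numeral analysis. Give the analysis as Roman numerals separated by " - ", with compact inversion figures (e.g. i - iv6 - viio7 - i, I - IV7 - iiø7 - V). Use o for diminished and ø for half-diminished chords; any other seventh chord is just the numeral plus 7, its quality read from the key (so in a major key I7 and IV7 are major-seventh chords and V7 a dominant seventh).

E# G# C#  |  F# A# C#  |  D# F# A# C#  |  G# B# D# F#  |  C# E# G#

I6 - IV - ii7 - V7 - I

E#-G#-C# has root C#, degree 1 in C# major, so I6.
F#-A#-C# has root F#, degree 4 in C# major, so IV.
D#-F#-A#-C#: root D# is the supertonic; minor seventh chord there is ii7.
G#-B#-D#-F#: root G# is the dominant; dominant seventh chord there is V7.
C#-E#-G#: major triad on C# = scale degree 1 → I.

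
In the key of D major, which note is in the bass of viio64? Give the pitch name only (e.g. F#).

G

viio in D major has root C#; the chord is C#-E-G.
The figure 64 means second inversion — the fifth is in the bass.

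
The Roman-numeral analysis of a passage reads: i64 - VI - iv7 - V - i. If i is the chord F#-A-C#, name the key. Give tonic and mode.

F# minor

The chord F#m is a minor triad rooted on F#; its label is i.
If F# is scale degree 1 and the mode makes that degree carry a minor triad, the tonic is F# and the mode is minor.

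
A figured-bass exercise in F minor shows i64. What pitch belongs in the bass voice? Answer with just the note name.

i in F minor has root F; the chord is F-Ab-C.
The figure 64 means second inversion — the fifth is in the bass.

C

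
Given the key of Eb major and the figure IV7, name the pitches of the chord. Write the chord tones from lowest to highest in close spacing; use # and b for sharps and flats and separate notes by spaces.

Ab C Eb G

The numeral's case and figure indicate a major seventh chord. In Eb major its root, the subdominant, is Ab.
Stacking thirds from Ab gives Ab-C-Eb-G.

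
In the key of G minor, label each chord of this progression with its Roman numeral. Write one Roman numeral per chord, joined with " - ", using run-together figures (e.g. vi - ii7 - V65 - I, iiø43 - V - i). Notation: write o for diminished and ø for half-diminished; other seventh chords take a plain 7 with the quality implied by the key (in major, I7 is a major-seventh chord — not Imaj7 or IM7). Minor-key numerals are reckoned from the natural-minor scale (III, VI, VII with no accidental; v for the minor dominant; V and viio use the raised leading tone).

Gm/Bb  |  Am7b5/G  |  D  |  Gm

i6 - iiø42 - V - i

Gm/Bb: minor triad on G = scale degree 1 → i6.
Am7b5/G has root A, degree 2 in G minor, so iiø42.
D has root D, degree 5 in G minor, so V.
Gm: root G is the tonic; minor triad there is i.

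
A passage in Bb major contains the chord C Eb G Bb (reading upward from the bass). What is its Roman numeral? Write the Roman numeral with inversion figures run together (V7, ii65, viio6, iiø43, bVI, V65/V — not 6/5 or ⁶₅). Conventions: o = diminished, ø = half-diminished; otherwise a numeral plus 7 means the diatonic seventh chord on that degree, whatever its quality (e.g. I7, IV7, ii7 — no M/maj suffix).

Stacked in thirds the chord is C-Eb-G-Bb: a minor seventh chord on C.
C is scale degree 2 in Bb major, and a minor seventh chord on that degree is written ii7.

ii7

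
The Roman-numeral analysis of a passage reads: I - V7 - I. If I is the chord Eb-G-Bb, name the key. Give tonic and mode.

Eb major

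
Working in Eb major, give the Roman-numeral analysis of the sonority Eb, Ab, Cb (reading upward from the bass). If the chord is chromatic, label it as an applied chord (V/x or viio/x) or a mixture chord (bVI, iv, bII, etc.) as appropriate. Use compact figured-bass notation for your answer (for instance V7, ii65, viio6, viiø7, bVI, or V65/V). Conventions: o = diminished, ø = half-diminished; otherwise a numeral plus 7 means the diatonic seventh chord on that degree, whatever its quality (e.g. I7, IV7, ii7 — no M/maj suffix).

iv64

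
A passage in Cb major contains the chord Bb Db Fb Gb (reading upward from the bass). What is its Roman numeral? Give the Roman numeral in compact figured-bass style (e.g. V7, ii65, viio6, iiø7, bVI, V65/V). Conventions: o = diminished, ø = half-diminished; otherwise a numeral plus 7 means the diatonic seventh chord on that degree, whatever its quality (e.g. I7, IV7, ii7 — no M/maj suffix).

The pitches Gb-Bb-Db-Fb form a dominant seventh chord rooted on Gb.
Gb is scale degree 5 in Cb major, and a dominant seventh chord on that degree is written V7.
With Bb in the bass the chord is in first inversion, so the figured bass is 65.

V65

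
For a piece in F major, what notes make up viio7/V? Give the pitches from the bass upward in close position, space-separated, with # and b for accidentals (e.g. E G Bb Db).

B D F Ab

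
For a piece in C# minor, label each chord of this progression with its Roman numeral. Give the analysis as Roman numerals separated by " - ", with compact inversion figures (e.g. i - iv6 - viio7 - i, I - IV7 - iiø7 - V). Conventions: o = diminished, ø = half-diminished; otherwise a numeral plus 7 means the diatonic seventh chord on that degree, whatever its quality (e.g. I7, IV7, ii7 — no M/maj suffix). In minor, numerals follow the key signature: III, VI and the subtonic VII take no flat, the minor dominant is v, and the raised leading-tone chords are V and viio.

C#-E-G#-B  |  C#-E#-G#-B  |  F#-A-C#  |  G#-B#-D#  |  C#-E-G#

C#-E-G#-B: root C# is the tonic; minor seventh chord there is i7.
C#-E#-G#-B: a dominant seventh chord on C#, the applied dominant of iv → V7/iv.
F#-A-C# has root F#, degree 4 in C# minor, so iv.
G#-B#-D# has root G#, degree 5 in C# minor, so V.
C#-E-G# has root C#, degree 1 in C# minor, so i.

i7 - V7/iv - iv - V - i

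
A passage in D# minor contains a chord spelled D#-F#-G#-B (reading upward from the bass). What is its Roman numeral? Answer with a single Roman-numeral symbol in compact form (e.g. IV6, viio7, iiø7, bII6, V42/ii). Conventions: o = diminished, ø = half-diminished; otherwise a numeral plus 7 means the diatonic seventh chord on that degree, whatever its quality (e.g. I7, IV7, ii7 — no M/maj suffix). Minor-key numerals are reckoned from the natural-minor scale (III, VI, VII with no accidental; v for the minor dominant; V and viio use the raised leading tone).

iv43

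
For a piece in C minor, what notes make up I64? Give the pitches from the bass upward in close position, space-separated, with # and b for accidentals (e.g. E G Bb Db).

Scale degree 1 in C minor is C; here the chord built on it is altered to a major triad. I64 is the major tonic (Picardy third), borrowed from the parallel major.
So the chord is C-E-G, a major triad.
The figured bass 64 indicates second inversion, placing the fifth (G) in the bass: G-C-E.

G C E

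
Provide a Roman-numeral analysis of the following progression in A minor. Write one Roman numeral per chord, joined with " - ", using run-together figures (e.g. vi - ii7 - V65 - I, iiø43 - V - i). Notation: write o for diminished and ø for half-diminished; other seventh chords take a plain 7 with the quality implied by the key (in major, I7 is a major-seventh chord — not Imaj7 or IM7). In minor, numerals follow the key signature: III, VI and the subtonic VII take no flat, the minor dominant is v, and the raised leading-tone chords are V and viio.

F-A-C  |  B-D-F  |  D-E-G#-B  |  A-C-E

F-A-C has root F, degree 6 in A minor, so VI.
B-D-F: diminished triad on B = scale degree 2 → iio.
D-E-G#-B has root E, degree 5 in A minor, so V42.
A-C-E: root A is the tonic; minor triad there is i.

VI - iio - V42 - i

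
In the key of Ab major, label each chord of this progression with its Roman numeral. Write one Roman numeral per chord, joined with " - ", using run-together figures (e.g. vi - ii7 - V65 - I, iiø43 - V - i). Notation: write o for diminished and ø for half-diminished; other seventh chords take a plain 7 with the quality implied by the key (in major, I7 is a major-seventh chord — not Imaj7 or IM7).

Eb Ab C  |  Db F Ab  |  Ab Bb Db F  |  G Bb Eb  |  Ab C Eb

Eb-Ab-C: major triad on Ab = scale degree 1 → I64.
Db-F-Ab: major triad on Db = scale degree 4 → IV.
Ab-Bb-Db-F: root Bb is the supertonic; minor seventh chord there is ii42.
G-Bb-Eb has root Eb, degree 5 in Ab major, so V6.
Ab-C-Eb has root Ab, degree 1 in Ab major, so I.

I64 - IV - ii42 - V6 - I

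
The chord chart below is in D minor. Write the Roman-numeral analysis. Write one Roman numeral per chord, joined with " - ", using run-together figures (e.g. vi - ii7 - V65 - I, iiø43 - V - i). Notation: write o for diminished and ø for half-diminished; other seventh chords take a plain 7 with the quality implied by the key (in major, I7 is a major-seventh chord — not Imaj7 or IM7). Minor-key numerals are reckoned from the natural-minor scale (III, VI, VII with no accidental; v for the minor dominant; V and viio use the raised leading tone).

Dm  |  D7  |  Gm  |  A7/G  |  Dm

Dm: root D is the tonic; minor triad there is i.
D7: chromatic; D is V of iv, so V7/iv.
Gm: root G is the subdominant; minor triad there is iv.
A7/G: dominant seventh chord on A = scale degree 5 → V42.
Dm has root D, degree 1 in D minor, so i.

i - V7/iv - iv - V42 - i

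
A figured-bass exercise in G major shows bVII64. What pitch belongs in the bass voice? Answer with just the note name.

C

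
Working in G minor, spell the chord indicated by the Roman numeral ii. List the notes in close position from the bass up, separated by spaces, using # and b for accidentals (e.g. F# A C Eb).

A C E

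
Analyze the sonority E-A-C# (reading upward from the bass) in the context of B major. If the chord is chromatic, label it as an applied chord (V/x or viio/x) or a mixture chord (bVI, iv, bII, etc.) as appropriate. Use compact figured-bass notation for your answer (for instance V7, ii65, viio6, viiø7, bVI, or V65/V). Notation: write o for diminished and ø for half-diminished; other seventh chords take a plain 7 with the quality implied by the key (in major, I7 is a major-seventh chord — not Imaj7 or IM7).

bVII64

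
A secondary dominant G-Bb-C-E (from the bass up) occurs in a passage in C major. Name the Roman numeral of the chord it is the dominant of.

IV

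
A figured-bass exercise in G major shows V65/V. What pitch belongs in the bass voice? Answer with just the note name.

The applied chord V65/V is rooted on A: A-C#-E-G.
The figure 65 means first inversion — the third is in the bass.

C#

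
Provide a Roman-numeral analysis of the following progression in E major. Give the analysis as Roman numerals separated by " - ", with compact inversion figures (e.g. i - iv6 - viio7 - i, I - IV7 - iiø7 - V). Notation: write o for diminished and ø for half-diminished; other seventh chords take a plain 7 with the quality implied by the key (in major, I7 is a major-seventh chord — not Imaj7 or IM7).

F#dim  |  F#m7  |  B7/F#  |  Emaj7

F#dim: diminished triad on F# — chromatic; iio (borrowed from the parallel minor).
F#m7 has root F#, degree 2 in E major, so ii7.
B7/F#: dominant seventh chord on B = scale degree 5 → V43.
Emaj7: root E is the tonic; major seventh chord there is I7.

iio - ii7 - V43 - I7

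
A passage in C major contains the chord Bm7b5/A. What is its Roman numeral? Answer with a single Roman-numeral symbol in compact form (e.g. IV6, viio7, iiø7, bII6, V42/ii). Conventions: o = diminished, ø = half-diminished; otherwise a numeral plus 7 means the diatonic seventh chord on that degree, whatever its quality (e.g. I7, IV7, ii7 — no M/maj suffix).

viiø42

Stacked in thirds the chord is B-D-F-A: a half-diminished seventh chord on B.
In C major, B is the leading tone; the diatonic half-diminished seventh chord there is viiø7.
With A in the bass the chord is in third inversion, so the figured bass is 42.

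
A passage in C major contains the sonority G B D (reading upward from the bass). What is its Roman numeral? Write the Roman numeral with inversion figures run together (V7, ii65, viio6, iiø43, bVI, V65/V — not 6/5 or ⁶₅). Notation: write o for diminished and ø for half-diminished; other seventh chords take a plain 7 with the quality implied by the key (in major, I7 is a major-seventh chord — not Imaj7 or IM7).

V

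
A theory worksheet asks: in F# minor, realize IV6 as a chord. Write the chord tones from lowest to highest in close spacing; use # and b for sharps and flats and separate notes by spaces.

Scale degree 4 in F# minor is B; here the chord built on it is altered to a major triad. IV6 is the major subdominant, borrowed from the parallel major.
So the chord is B-D#-F#, a major triad.
With the 6 figure the chord is in first inversion; from the bass D# upward in close position it reads D#-F#-B.

D# F# B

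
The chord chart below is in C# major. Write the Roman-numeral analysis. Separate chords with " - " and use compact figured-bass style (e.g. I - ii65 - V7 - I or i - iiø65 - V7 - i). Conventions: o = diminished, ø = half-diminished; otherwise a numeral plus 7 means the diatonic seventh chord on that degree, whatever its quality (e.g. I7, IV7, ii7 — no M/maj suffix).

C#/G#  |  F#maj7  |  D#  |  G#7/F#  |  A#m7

I64 - IV7 - V/V - V42 - vi7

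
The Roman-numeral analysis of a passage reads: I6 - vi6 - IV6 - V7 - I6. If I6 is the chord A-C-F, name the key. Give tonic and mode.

I6 is given as A-C-F — a major triad with root F.
If F is scale degree 1 and the mode makes that degree carry a major triad, the tonic is F and the mode is major.

F major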